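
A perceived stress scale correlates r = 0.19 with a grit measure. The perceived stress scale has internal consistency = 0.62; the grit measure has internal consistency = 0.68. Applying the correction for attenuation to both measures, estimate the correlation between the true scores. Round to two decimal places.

0.29

r_true = r_obs / √(r_xx · r_yy) = 0.19 / √(0.62 × 0.68) = 0.19 / √0.4216 = 0.19 / 0.6493 ≈ 0.29.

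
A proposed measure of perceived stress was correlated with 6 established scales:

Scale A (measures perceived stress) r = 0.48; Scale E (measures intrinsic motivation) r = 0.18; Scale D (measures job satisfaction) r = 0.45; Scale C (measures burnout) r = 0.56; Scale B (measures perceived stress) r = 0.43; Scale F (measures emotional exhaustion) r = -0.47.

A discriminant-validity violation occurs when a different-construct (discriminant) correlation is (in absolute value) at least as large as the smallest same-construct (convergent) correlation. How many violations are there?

Convergent (same construct = perceived stress): Scale A, Scale B.
Smallest convergent = 0.43. Discriminant |r|: 0.18, 0.45, 0.56, 0.47; count ≥ 0.43 → 3.

3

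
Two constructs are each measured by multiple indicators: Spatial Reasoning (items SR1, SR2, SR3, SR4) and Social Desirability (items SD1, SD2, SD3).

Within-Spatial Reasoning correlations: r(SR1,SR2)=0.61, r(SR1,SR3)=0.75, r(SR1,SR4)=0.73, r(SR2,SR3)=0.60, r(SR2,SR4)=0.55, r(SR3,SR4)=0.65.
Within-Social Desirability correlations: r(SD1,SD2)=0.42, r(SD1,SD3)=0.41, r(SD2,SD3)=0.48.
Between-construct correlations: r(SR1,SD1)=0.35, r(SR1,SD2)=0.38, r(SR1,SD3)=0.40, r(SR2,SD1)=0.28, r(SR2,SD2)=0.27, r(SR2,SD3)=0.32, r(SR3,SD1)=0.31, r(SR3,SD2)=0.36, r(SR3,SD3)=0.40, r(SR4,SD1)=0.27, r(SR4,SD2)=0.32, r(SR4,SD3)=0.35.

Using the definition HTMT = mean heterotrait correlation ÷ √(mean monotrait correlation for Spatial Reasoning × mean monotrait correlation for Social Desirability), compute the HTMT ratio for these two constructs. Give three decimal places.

0.628

Mean heterotrait r = 4.01/12 = 0.3342.
Mean within-SR = 3.89/6 = 0.6483; mean within-SD = 1.31/3 = 0.4367.
Geometric mean = √(0.6483 × 0.4367) = 0.5321.
HTMT = 0.3342 / 0.5321 = 0.628.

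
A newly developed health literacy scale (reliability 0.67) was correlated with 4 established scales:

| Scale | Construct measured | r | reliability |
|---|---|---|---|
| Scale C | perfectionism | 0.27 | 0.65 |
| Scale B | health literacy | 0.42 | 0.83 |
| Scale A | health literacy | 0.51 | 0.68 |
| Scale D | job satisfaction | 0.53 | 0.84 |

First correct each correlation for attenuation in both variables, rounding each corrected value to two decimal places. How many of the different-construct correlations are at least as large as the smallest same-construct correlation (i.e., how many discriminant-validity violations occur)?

1

Disattenuated r (r / √(r_scale · r_new)):
  Scale C (disc): 0.27 / √(0.65·0.67) = 0.41
  Scale B (conv): 0.42 / √(0.83·0.67) = 0.56
  Scale A (conv): 0.51 / √(0.68·0.67) = 0.76
  Scale D (disc): 0.53 / √(0.84·0.67) = 0.71
Smallest convergent = 0.56. Discriminant values: 0.41, 0.71; count ≥ 0.56 → 1.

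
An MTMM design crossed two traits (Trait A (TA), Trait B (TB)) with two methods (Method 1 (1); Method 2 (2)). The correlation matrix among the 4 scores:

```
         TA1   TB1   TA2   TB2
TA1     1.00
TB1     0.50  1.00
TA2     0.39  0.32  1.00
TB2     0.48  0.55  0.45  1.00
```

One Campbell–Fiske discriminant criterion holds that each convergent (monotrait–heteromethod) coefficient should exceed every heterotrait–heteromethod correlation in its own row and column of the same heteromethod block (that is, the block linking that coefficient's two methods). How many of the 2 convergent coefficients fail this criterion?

1

Convergent coefficients and their comparison sets:
TA (methods 1·2): 0.39 vs {0.48, 0.32} → fail.
TB (methods 1·2): 0.55 vs {0.32, 0.48} → pass.
1 of 2 fail.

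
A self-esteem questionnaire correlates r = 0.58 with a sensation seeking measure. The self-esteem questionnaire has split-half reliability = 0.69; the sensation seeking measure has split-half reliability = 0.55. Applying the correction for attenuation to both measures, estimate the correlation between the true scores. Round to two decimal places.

r_true = r_obs / √(r_xx · r_yy) = 0.58 / √(0.69 × 0.55) = 0.58 / √0.3795 = 0.58 / 0.6160 ≈ 0.94.

0.94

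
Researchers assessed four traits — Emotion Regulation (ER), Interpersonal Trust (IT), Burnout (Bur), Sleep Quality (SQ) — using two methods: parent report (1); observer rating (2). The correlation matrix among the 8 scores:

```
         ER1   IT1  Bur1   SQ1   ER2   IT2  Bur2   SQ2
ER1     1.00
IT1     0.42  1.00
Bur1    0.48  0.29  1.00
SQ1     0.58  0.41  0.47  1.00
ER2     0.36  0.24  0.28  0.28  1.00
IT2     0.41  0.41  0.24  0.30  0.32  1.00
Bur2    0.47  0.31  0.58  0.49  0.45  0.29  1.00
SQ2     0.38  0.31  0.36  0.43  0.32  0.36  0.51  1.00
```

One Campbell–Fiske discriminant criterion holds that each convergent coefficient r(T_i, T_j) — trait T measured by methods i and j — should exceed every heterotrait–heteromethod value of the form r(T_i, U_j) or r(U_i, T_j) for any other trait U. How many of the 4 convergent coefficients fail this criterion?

Each convergent coefficient versus the relevant comparison correlations:
ER (methods 1·2): 0.36 vs {0.41, 0.24, 0.47, 0.28, 0.38, 0.28} → fail.
IT (methods 1·2): 0.41 vs {0.24, 0.41, 0.31, 0.24, 0.31, 0.30} → fail.
Bur (methods 1·2): 0.58 vs {0.28, 0.47, 0.24, 0.31, 0.36, 0.49} → pass.
SQ (methods 1·2): 0.43 vs {0.28, 0.38, 0.30, 0.31, 0.49, 0.36} → fail.
3 of 4 fail.

3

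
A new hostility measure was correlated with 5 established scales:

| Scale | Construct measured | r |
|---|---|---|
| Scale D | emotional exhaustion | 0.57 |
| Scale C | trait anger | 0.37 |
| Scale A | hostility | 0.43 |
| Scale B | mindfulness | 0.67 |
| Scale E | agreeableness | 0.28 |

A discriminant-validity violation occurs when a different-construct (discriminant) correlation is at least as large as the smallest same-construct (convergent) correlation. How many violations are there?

Convergent (same construct = hostility): Scale A.
Smallest convergent = 0.43. Discriminant values: 0.57, 0.37, 0.67, 0.28; count ≥ 0.43 → 2.

2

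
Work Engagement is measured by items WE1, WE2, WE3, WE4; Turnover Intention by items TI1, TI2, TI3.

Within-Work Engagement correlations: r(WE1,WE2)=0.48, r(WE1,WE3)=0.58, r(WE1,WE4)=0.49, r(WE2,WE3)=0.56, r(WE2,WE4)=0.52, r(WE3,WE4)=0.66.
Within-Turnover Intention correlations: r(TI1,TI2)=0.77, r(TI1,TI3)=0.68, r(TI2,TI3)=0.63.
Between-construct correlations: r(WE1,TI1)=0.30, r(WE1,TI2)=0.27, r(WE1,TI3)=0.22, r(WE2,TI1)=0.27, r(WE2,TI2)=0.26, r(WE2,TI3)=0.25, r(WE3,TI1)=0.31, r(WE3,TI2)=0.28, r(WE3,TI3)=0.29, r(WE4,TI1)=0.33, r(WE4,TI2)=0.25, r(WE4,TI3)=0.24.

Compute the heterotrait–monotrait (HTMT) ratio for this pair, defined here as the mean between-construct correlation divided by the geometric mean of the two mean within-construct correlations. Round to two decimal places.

Mean heterotrait r = 3.27/12 = 0.2725.
Mean within-WE = 3.29/6 = 0.5483; mean within-TI = 2.08/3 = 0.6933.
Geometric mean = √(0.5483 × 0.6933) = 0.6166.
HTMT = 0.2725 / 0.6166 = 0.44.

0.44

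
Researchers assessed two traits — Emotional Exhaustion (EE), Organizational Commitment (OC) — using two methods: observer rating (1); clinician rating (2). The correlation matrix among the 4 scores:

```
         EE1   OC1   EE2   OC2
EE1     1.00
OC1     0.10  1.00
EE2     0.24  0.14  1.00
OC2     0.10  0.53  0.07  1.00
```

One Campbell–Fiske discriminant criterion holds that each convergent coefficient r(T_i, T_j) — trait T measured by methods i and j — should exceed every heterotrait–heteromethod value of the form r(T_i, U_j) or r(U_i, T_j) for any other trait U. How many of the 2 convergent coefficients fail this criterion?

0

Checking each validity diagonal entry against its comparison values:
EE (methods 1·2): 0.24 vs {0.10, 0.14} → pass.
OC (methods 1·2): 0.53 vs {0.14, 0.10} → pass.
0 of 2 fail.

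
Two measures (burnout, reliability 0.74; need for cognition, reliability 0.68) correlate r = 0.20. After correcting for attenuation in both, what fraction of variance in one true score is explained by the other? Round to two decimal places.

0.08

Disattenuated r = 0.20 / √(0.74 × 0.68) = 0.20 / 0.7094 = 0.2819.
Shared true-score variance = 0.2819² = 0.0795 ≈ 0.08.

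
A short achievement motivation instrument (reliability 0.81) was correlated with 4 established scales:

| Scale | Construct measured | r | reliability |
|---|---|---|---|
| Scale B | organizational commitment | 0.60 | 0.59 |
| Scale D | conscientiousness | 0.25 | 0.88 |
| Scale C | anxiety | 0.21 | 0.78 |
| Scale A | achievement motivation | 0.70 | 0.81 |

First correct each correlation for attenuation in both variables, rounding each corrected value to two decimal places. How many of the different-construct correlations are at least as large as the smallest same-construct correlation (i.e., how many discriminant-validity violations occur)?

1

Disattenuated r (r / √(r_scale · r_new)):
  Scale B (disc): 0.60 / √(0.59·0.81) = 0.87
  Scale D (disc): 0.25 / √(0.88·0.81) = 0.30
  Scale C (disc): 0.21 / √(0.78·0.81) = 0.26
  Scale A (conv): 0.70 / √(0.81·0.81) = 0.86
Smallest convergent = 0.86. Discriminant values: 0.87, 0.30, 0.26; count ≥ 0.86 → 1.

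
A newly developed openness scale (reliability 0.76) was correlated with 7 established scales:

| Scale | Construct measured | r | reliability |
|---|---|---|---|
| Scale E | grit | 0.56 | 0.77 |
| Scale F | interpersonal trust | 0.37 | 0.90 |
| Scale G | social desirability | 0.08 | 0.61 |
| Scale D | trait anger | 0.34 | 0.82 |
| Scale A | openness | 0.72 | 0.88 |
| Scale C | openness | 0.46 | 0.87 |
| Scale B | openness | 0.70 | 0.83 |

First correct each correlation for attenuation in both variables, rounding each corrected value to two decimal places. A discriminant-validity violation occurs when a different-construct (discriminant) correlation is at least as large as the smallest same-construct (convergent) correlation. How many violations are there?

Disattenuated r (r / √(r_scale · r_new)):
  Scale E (disc): 0.56 / √(0.77·0.76) = 0.73
  Scale F (disc): 0.37 / √(0.90·0.76) = 0.45
  Scale G (disc): 0.08 / √(0.61·0.76) = 0.12
  Scale D (disc): 0.34 / √(0.82·0.76) = 0.43
  Scale A (conv): 0.72 / √(0.88·0.76) = 0.88
  Scale C (conv): 0.46 / √(0.87·0.76) = 0.57
  Scale B (conv): 0.70 / √(0.83·0.76) = 0.88
Smallest convergent = 0.57. Discriminant values: 0.73, 0.45, 0.12, 0.43; count ≥ 0.57 → 1.

1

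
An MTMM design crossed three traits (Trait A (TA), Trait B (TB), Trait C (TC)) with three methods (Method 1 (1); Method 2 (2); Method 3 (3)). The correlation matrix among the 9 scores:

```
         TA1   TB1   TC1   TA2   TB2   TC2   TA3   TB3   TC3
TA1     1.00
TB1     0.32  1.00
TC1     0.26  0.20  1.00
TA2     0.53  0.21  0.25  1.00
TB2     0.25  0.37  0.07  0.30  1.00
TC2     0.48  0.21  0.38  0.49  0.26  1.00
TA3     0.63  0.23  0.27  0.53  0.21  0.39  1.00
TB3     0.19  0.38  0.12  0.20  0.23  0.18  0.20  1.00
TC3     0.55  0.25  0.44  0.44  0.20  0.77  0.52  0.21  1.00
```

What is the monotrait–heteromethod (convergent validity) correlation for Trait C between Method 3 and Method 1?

Same trait (TC), different methods: r(TC3, TC1) = 0.44.

0.44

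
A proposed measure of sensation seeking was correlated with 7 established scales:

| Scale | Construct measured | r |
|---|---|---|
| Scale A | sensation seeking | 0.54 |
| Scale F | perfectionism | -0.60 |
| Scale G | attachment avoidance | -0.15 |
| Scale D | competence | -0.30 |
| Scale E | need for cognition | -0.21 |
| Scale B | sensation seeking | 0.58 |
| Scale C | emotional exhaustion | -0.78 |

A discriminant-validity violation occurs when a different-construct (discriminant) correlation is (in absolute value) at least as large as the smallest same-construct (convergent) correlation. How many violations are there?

2

Convergent (same construct = sensation seeking): Scale A, Scale B.
Smallest convergent = 0.54. Discriminant |r|: 0.60, 0.15, 0.30, 0.21, 0.78; count ≥ 0.54 → 2.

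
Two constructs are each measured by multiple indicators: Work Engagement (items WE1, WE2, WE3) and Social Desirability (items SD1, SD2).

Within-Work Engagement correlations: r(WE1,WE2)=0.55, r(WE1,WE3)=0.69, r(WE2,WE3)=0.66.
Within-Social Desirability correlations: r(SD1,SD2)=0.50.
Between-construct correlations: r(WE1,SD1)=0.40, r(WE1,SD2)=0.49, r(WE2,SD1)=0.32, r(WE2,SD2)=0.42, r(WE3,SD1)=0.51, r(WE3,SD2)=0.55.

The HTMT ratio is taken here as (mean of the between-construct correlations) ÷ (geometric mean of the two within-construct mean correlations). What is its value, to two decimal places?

Between-construct mean = 2.69/6 = 0.4483.
Mean within-WE = 1.90/3 = 0.6333; mean within-SD = 0.50/1 = 0.5000.
Geometric mean = √(0.6333 × 0.5000) = 0.5627.
HTMT = 0.4483 / 0.5627 = 0.80.

0.80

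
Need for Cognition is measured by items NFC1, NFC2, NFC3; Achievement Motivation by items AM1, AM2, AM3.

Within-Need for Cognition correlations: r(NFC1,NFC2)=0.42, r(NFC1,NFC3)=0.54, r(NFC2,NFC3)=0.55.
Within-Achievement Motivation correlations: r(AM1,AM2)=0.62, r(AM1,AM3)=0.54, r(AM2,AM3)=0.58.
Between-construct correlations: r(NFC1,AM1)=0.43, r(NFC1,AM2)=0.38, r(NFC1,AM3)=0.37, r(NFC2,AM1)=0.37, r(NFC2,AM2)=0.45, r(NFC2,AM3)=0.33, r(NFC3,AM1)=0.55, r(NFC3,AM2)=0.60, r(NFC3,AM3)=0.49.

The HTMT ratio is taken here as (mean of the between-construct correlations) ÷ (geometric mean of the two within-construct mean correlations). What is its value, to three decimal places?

Between-construct mean = 3.97/9 = 0.4411.
Mean within-NFC = 1.51/3 = 0.5033; mean within-AM = 1.74/3 = 0.5800.
Geometric mean = √(0.5033 × 0.5800) = 0.5403.
HTMT = 0.4411 / 0.5403 = 0.816.

0.816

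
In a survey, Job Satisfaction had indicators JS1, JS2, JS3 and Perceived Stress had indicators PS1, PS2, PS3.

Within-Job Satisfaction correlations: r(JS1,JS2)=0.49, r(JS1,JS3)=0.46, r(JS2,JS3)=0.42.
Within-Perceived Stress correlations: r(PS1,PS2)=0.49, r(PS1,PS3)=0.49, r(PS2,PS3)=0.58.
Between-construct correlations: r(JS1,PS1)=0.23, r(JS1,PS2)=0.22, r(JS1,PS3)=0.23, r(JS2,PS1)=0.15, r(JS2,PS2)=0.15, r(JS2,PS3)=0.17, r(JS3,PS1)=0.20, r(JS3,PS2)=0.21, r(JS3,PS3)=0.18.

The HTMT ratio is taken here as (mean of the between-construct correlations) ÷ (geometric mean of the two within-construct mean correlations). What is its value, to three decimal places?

Mean heterotrait r = 1.74/9 = 0.1933.
Mean within-JS = 1.37/3 = 0.4567; mean within-PS = 1.56/3 = 0.5200.
Geometric mean = √(0.4567 × 0.5200) = 0.4873.
HTMT = 0.1933 / 0.4873 = 0.397.

0.397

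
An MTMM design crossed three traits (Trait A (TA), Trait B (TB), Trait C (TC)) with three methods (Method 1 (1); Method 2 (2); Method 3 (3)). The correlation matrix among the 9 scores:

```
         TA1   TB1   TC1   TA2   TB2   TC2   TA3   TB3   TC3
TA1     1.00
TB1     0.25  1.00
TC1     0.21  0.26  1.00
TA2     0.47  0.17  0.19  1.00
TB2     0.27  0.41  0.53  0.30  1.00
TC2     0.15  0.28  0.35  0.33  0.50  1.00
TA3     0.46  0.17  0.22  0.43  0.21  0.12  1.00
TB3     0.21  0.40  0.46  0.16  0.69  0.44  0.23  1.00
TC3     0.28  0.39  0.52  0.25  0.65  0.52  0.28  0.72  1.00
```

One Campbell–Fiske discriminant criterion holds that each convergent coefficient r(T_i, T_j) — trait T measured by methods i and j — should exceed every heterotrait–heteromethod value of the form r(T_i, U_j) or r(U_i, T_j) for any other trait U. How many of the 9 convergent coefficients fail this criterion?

4

Convergent coefficients and their comparison sets:
TA (methods 1·2): 0.47 vs {0.27, 0.17, 0.15, 0.19} → pass.
TA (methods 1·3): 0.46 vs {0.21, 0.17, 0.28, 0.22} → pass.
TA (methods 2·3): 0.43 vs {0.16, 0.21, 0.25, 0.12} → pass.
TB (methods 1·2): 0.41 vs {0.17, 0.27, 0.28, 0.53} → fail.
TB (methods 1·3): 0.40 vs {0.17, 0.21, 0.39, 0.46} → fail.
TB (methods 2·3): 0.69 vs {0.21, 0.16, 0.65, 0.44} → pass.
TC (methods 1·2): 0.35 vs {0.19, 0.15, 0.53, 0.28} → fail.
TC (methods 1·3): 0.52 vs {0.22, 0.28, 0.46, 0.39} → pass.
TC (methods 2·3): 0.52 vs {0.12, 0.25, 0.44, 0.65} → fail.
4 of 9 fail.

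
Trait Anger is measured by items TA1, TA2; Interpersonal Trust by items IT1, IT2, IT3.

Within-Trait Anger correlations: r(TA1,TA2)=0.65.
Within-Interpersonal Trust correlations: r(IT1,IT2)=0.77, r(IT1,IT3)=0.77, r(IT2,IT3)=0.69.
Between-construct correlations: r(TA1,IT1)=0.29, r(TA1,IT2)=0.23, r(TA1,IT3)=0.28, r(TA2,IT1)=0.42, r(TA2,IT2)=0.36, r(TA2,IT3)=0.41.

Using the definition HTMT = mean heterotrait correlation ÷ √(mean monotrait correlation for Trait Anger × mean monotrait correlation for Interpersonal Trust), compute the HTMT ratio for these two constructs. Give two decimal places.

Mean between = 1.99/6 = 0.3317.
Mean within-TA = 0.65/1 = 0.6500; mean within-IT = 2.23/3 = 0.7433.
Geometric mean = √(0.6500 × 0.7433) = 0.6951.
HTMT = 0.3317 / 0.6951 = 0.48.

0.48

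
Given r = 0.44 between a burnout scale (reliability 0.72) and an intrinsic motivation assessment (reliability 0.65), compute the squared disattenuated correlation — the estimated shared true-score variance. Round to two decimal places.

0.41

Disattenuated r = 0.44 / √(0.72 × 0.65) = 0.44 / 0.6841 = 0.6432.
Shared true-score variance = 0.6432² = 0.4137 ≈ 0.41.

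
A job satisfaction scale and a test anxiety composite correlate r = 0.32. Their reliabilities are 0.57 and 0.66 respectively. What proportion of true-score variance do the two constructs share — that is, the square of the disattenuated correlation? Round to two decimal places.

Disattenuated r = 0.32 / √(0.57 × 0.66) = 0.32 / 0.6134 = 0.5217.
Shared true-score variance = 0.5217² = 0.2722 ≈ 0.27.

0.27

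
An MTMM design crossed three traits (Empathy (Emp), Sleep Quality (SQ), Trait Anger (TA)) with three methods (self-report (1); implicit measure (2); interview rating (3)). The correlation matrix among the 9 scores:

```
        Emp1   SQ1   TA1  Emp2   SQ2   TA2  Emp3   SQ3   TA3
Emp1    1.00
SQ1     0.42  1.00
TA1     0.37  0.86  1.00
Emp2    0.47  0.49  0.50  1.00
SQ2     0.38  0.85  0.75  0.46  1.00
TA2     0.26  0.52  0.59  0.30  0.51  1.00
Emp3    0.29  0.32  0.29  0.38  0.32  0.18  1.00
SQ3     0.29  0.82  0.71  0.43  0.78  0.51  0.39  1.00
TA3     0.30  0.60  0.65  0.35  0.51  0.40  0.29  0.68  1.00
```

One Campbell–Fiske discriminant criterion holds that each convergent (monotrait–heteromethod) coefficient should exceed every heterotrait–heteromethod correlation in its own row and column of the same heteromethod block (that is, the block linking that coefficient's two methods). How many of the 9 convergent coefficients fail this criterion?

Each convergent coefficient versus the relevant comparison correlations:
Emp (methods 1·2): 0.47 vs {0.38, 0.49, 0.26, 0.50} → fail.
Emp (methods 1·3): 0.29 vs {0.29, 0.32, 0.30, 0.29} → fail.
Emp (methods 2·3): 0.38 vs {0.43, 0.32, 0.35, 0.18} → fail.
SQ (methods 1·2): 0.85 vs {0.49, 0.38, 0.52, 0.75} → pass.
SQ (methods 1·3): 0.82 vs {0.32, 0.29, 0.60, 0.71} → pass.
SQ (methods 2·3): 0.78 vs {0.32, 0.43, 0.51, 0.51} → pass.
TA (methods 1·2): 0.59 vs {0.50, 0.26, 0.75, 0.52} → fail.
TA (methods 1·3): 0.65 vs {0.29, 0.30, 0.71, 0.60} → fail.
TA (methods 2·3): 0.40 vs {0.18, 0.35, 0.51, 0.51} → fail.
6 of 9 fail.

6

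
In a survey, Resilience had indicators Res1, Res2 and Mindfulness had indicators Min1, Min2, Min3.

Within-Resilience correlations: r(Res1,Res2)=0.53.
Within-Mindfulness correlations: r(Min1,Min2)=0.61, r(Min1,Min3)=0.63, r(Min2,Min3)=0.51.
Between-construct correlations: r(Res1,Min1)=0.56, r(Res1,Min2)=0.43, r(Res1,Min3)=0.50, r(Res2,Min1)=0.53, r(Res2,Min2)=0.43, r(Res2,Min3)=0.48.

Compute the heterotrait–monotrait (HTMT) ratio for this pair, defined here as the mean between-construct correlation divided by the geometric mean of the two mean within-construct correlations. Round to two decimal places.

0.88

Between-construct mean = 2.93/6 = 0.4883.
Mean within-Res = 0.53/1 = 0.5300; mean within-Min = 1.75/3 = 0.5833.
Geometric mean = √(0.5300 × 0.5833) = 0.5560.
HTMT = 0.4883 / 0.5560 = 0.88.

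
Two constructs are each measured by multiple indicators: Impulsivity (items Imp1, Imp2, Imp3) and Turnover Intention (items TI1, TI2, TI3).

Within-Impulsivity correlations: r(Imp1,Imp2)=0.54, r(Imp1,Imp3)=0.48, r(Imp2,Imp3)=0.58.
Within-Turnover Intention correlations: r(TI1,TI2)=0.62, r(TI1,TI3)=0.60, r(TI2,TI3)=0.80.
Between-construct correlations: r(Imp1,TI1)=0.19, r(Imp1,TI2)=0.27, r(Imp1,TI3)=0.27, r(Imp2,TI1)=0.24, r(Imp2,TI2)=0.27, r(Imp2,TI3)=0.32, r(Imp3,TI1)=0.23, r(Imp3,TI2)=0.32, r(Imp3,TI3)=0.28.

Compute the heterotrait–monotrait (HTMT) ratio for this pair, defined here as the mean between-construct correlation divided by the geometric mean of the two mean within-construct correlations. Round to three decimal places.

Mean between = 2.39/9 = 0.2656.
Mean within-Imp = 1.60/3 = 0.5333; mean within-TI = 2.02/3 = 0.6733.
Geometric mean = √(0.5333 × 0.6733) = 0.5992.
HTMT = 0.2656 / 0.5992 = 0.443.

0.443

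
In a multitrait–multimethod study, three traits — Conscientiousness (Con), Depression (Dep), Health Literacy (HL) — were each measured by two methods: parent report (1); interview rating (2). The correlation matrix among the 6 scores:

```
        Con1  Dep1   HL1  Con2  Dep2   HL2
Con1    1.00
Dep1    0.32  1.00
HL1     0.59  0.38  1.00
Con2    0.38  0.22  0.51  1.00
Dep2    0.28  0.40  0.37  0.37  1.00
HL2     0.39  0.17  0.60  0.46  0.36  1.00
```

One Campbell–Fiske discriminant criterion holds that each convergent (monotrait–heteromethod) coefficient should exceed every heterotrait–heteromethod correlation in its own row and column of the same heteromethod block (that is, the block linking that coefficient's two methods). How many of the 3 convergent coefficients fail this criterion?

1

Checking each validity diagonal entry against its comparison values:
Con (methods 1·2): 0.38 vs {0.28, 0.22, 0.39, 0.51} → fail.
Dep (methods 1·2): 0.40 vs {0.22, 0.28, 0.17, 0.37} → pass.
HL (methods 1·2): 0.60 vs {0.51, 0.39, 0.37, 0.17} → pass.
1 of 3 fail.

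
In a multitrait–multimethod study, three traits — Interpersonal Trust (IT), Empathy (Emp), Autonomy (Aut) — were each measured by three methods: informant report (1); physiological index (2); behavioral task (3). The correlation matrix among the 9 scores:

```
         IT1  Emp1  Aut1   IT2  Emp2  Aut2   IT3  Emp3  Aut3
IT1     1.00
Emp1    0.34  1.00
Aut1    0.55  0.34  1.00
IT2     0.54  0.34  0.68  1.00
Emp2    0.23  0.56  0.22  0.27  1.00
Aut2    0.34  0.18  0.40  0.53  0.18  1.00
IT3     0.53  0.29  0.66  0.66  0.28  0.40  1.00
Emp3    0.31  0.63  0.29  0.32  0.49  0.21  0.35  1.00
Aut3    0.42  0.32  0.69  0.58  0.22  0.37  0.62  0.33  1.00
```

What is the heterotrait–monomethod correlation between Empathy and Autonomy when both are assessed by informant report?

0.34

Different traits, same method: r(Emp1, Aut1) = 0.34.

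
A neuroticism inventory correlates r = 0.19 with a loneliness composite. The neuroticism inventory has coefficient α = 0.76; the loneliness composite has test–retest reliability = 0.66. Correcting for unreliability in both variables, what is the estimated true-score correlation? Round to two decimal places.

0.27

r_true = r_obs / √(r_xx · r_yy) = 0.19 / √(0.76 × 0.66) = 0.19 / √0.5016 = 0.19 / 0.7082 ≈ 0.27.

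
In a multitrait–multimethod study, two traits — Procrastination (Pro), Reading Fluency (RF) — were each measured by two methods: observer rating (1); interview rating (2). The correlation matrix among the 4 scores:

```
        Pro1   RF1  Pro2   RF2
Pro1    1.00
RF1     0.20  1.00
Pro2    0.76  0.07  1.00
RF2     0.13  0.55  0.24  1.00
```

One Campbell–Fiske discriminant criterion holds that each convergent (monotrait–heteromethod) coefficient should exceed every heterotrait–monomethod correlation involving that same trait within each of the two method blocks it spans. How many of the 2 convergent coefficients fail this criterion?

0

Each convergent coefficient versus the relevant comparison correlations:
Pro (methods 1·2): 0.76 vs {0.20, 0.24} → pass.
RF (methods 1·2): 0.55 vs {0.20, 0.24} → pass.
0 of 2 fail.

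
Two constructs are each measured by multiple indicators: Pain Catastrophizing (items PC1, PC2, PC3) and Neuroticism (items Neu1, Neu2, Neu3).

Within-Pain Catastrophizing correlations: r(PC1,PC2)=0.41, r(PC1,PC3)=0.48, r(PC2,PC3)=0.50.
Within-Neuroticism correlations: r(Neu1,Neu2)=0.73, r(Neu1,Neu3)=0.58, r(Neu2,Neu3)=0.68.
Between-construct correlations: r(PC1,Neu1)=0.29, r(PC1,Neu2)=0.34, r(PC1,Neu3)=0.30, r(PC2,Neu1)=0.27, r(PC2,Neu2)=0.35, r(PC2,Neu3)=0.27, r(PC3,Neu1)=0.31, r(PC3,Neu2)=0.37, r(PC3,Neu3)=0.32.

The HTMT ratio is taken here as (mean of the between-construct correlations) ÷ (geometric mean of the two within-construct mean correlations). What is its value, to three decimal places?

Between-construct mean = 2.82/9 = 0.3133.
Mean within-PC = 1.39/3 = 0.4633; mean within-Neu = 1.99/3 = 0.6633.
Geometric mean = √(0.4633 × 0.6633) = 0.5544.
HTMT = 0.3133 / 0.5544 = 0.565.

0.565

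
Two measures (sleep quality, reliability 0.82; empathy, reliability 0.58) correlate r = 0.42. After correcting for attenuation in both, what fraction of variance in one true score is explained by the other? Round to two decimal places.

0.37

Disattenuated r = 0.42 / √(0.82 × 0.58) = 0.42 / 0.6896 = 0.6090.
Shared true-score variance = 0.6090² = 0.3709 ≈ 0.37.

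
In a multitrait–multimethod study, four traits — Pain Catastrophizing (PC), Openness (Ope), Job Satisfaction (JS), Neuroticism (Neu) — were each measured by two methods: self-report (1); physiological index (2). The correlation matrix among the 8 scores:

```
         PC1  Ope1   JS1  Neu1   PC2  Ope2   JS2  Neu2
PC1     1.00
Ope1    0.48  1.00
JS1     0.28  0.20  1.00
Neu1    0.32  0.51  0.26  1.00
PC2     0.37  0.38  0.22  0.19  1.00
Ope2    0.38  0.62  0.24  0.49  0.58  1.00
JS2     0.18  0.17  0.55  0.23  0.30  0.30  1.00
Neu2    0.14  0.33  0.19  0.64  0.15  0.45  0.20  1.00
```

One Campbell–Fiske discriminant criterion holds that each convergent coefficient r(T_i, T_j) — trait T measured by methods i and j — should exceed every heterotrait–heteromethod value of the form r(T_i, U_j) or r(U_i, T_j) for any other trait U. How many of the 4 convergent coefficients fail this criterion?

1

Checking each validity diagonal entry against its comparison values:
PC (methods 1·2): 0.37 vs {0.38, 0.38, 0.18, 0.22, 0.14, 0.19} → fail.
Ope (methods 1·2): 0.62 vs {0.38, 0.38, 0.17, 0.24, 0.33, 0.49} → pass.
JS (methods 1·2): 0.55 vs {0.22, 0.18, 0.24, 0.17, 0.19, 0.23} → pass.
Neu (methods 1·2): 0.64 vs {0.19, 0.14, 0.49, 0.33, 0.23, 0.19} → pass.
1 of 4 fail.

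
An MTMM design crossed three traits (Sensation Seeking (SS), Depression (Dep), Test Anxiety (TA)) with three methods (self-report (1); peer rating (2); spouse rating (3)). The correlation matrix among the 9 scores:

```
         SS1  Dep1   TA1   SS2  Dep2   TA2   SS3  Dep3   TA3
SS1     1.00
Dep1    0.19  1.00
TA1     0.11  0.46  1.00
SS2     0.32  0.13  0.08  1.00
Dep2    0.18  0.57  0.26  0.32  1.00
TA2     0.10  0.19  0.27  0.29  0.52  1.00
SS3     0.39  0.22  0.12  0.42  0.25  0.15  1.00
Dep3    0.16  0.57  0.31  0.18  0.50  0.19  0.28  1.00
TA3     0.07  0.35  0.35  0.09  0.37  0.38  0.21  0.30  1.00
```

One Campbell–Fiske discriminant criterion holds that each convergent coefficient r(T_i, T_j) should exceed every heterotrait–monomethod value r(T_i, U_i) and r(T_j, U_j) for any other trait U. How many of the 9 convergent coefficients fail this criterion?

5

Convergent coefficients and their comparison sets:
SS (methods 1·2): 0.32 vs {0.19, 0.32, 0.11, 0.29} → fail.
SS (methods 1·3): 0.39 vs {0.19, 0.28, 0.11, 0.21} → pass.
SS (methods 2·3): 0.42 vs {0.32, 0.28, 0.29, 0.21} → pass.
Dep (methods 1·2): 0.57 vs {0.19, 0.32, 0.46, 0.52} → pass.
Dep (methods 1·3): 0.57 vs {0.19, 0.28, 0.46, 0.30} → pass.
Dep (methods 2·3): 0.50 vs {0.32, 0.28, 0.52, 0.30} → fail.
TA (methods 1·2): 0.27 vs {0.11, 0.29, 0.46, 0.52} → fail.
TA (methods 1·3): 0.35 vs {0.11, 0.21, 0.46, 0.30} → fail.
TA (methods 2·3): 0.38 vs {0.29, 0.21, 0.52, 0.30} → fail.
5 of 9 fail.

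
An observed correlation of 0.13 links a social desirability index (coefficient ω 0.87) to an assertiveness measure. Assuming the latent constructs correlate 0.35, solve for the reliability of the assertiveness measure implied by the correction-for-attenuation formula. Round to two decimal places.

0.16

r_true = r_obs / √(r_xx · r_yy) ⇒ 0.35 = 0.13 / √(0.87 · r_yy).
√(0.87 · r_yy) = 0.13 / 0.35 = 0.3714; 0.87 · r_yy = 0.1379; r_yy = 0.1379 / 0.87 ≈ 0.16.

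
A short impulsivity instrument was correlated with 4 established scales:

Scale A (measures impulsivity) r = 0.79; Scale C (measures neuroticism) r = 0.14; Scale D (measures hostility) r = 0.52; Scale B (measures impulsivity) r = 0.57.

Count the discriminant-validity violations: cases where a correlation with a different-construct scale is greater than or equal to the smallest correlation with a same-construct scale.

Convergent (same construct = impulsivity): Scale A, Scale B.
Smallest convergent = 0.57. Discriminant values: 0.14, 0.52; count ≥ 0.57 → 0.

0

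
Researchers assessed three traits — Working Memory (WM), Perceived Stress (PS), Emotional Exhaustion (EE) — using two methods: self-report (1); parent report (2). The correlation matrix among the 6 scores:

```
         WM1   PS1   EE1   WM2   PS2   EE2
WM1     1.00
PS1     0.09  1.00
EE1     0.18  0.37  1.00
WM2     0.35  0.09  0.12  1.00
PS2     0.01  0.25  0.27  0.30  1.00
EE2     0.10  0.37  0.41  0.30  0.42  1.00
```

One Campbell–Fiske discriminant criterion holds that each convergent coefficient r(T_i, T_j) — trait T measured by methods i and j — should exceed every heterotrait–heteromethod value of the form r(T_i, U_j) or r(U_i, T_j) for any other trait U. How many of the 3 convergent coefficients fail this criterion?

1

Each convergent coefficient versus the relevant comparison correlations:
WM (methods 1·2): 0.35 vs {0.01, 0.09, 0.10, 0.12} → pass.
PS (methods 1·2): 0.25 vs {0.09, 0.01, 0.37, 0.27} → fail.
EE (methods 1·2): 0.41 vs {0.12, 0.10, 0.27, 0.37} → pass.
1 of 3 fail.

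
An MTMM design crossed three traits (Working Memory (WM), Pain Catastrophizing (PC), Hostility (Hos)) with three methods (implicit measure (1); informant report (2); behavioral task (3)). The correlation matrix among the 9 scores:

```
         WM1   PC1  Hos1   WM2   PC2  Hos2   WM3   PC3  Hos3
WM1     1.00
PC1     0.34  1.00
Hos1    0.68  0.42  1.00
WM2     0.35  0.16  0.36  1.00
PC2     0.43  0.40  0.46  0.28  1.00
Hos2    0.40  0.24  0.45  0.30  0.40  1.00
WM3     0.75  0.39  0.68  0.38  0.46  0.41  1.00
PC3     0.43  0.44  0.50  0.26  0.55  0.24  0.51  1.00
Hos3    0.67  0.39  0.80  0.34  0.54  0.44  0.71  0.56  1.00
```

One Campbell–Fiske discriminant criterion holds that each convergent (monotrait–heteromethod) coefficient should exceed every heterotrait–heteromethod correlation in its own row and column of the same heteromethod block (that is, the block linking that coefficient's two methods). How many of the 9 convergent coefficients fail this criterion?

6

Checking each validity diagonal entry against its comparison values:
WM (methods 1·2): 0.35 vs {0.43, 0.16, 0.40, 0.36} → fail.
WM (methods 1·3): 0.75 vs {0.43, 0.39, 0.67, 0.68} → pass.
WM (methods 2·3): 0.38 vs {0.26, 0.46, 0.34, 0.41} → fail.
PC (methods 1·2): 0.40 vs {0.16, 0.43, 0.24, 0.46} → fail.
PC (methods 1·3): 0.44 vs {0.39, 0.43, 0.39, 0.50} → fail.
PC (methods 2·3): 0.55 vs {0.46, 0.26, 0.54, 0.24} → pass.
Hos (methods 1·2): 0.45 vs {0.36, 0.40, 0.46, 0.24} → fail.
Hos (methods 1·3): 0.80 vs {0.68, 0.67, 0.50, 0.39} → pass.
Hos (methods 2·3): 0.44 vs {0.41, 0.34, 0.24, 0.54} → fail.
6 of 9 fail.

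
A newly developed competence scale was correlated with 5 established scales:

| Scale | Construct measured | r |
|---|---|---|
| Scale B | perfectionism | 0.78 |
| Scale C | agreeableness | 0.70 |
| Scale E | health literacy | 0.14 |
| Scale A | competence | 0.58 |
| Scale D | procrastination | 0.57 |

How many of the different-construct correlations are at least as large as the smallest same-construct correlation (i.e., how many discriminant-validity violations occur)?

Convergent (same construct = competence): Scale A.
Smallest convergent = 0.58. Discriminant values: 0.78, 0.70, 0.14, 0.57; count ≥ 0.58 → 2.

2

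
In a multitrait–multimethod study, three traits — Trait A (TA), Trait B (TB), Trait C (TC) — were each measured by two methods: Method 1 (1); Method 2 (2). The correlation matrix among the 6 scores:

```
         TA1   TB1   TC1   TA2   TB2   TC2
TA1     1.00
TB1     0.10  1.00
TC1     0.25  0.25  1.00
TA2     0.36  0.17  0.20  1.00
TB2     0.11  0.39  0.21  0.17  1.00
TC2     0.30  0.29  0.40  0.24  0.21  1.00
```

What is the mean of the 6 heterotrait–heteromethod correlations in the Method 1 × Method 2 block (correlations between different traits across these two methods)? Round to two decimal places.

0.21

HTHM values (method 1 × method 2): 0.11, 0.30, 0.17, 0.29, 0.20, 0.21; mean = 1.28/6 = 0.21.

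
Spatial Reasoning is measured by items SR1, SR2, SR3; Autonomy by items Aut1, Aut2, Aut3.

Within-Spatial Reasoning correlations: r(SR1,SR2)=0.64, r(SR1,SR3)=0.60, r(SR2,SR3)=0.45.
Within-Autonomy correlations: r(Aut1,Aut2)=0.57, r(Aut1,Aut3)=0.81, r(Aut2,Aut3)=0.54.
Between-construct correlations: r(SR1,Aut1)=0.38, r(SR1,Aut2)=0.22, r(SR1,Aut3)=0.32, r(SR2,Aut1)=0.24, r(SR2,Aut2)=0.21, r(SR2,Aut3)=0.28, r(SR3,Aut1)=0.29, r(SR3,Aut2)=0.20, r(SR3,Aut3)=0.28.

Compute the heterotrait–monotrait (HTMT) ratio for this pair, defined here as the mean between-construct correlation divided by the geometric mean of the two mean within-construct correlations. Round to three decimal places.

Mean between = 2.42/9 = 0.2689.
Mean within-SR = 1.69/3 = 0.5633; mean within-Aut = 1.92/3 = 0.6400.
Geometric mean = √(0.5633 × 0.6400) = 0.6004.
HTMT = 0.2689 / 0.6004 = 0.448.

0.448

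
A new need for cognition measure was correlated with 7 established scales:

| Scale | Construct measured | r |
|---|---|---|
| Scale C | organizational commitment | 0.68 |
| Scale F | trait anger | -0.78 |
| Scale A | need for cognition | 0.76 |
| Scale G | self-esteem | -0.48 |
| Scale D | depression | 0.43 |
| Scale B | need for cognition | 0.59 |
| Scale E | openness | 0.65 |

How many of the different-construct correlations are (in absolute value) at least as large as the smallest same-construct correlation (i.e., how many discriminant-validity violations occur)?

3

Convergent (same construct = need for cognition): Scale A, Scale B.
Smallest convergent = 0.59. Discriminant |r|: 0.68, 0.78, 0.48, 0.43, 0.65; count ≥ 0.59 → 3.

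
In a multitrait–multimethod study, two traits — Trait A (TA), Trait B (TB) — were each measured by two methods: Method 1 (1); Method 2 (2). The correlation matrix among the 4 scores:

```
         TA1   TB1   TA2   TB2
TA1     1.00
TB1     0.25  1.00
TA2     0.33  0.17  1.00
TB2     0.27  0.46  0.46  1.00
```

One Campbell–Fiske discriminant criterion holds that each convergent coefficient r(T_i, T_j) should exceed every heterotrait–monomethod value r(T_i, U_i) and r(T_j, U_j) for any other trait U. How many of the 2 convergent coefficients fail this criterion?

Each convergent coefficient versus the relevant comparison correlations:
TA (methods 1·2): 0.33 vs {0.25, 0.46} → fail.
TB (methods 1·2): 0.46 vs {0.25, 0.46} → fail.
2 of 2 fail.

2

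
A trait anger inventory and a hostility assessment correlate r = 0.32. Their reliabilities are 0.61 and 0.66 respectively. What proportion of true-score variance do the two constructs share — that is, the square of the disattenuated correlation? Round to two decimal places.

Disattenuated r = 0.32 / √(0.61 × 0.66) = 0.32 / 0.6345 = 0.5043.
Shared true-score variance = 0.5043² = 0.2543 ≈ 0.25.

0.25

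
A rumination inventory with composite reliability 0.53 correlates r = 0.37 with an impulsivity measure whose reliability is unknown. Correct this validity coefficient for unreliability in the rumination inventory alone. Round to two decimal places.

Single correction: r_c = r_obs / √r_xx = 0.37 / √0.53 = 0.37 / 0.7280 ≈ 0.51.

0.51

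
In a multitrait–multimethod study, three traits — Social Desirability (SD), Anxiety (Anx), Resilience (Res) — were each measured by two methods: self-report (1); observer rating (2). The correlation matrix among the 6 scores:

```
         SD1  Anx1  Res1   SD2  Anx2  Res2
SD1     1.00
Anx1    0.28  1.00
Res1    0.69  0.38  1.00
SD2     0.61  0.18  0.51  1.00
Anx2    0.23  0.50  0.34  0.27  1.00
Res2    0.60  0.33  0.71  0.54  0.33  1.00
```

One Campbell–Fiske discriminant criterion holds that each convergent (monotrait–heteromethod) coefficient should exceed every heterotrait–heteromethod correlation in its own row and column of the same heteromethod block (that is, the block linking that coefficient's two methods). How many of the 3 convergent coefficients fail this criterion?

Checking each validity diagonal entry against its comparison values:
SD (methods 1·2): 0.61 vs {0.23, 0.18, 0.60, 0.51} → pass.
Anx (methods 1·2): 0.50 vs {0.18, 0.23, 0.33, 0.34} → pass.
Res (methods 1·2): 0.71 vs {0.51, 0.60, 0.34, 0.33} → pass.
0 of 3 fail.

0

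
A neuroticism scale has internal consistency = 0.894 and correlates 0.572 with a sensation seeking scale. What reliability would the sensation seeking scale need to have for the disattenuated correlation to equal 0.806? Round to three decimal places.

r_true = r_obs / √(r_xx · r_yy) ⇒ 0.806 = 0.572 / √(0.894 · r_yy).
√(0.894 · r_yy) = 0.572 / 0.806 = 0.7097; 0.894 · r_yy = 0.5037; r_yy = 0.5037 / 0.894 ≈ 0.563.

0.563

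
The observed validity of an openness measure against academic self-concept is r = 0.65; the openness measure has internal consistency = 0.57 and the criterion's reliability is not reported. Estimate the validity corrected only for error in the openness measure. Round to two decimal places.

Single correction: r_c = r_obs / √r_xx = 0.65 / √0.57 = 0.65 / 0.7550 ≈ 0.86.

0.86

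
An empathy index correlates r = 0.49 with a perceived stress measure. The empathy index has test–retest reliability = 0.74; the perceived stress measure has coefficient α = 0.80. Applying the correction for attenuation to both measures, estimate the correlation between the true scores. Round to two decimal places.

0.64

r_true = r_obs / √(r_xx · r_yy) = 0.49 / √(0.74 × 0.80) = 0.49 / √0.5920 = 0.49 / 0.7694 ≈ 0.64.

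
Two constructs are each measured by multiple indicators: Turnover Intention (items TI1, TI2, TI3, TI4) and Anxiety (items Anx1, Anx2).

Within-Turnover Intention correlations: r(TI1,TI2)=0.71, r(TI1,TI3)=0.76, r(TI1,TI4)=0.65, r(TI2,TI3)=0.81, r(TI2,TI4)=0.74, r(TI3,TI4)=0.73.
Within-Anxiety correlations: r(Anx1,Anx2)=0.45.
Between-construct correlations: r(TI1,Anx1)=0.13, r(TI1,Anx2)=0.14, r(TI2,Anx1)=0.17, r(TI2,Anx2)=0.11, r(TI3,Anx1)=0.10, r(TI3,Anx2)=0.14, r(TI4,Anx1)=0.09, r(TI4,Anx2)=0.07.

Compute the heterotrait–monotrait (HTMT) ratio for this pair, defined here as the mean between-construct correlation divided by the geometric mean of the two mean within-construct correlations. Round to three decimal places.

Between-construct mean = 0.95/8 = 0.1188.
Mean within-TI = 4.40/6 = 0.7333; mean within-Anx = 0.45/1 = 0.4500.
Geometric mean = √(0.7333 × 0.4500) = 0.5744.
HTMT = 0.1188 / 0.5744 = 0.207.

0.207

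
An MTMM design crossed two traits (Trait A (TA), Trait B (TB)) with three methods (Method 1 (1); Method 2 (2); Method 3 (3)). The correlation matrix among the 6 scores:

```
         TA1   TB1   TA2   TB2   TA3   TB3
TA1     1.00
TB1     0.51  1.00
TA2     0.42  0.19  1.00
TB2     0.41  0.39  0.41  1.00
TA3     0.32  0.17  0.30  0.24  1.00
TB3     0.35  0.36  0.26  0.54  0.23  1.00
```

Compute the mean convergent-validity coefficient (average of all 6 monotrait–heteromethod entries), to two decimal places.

0.39

Convergent values: 0.42, 0.32, 0.30, 0.39, 0.36, 0.54; mean = 2.33/6 = 0.39.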